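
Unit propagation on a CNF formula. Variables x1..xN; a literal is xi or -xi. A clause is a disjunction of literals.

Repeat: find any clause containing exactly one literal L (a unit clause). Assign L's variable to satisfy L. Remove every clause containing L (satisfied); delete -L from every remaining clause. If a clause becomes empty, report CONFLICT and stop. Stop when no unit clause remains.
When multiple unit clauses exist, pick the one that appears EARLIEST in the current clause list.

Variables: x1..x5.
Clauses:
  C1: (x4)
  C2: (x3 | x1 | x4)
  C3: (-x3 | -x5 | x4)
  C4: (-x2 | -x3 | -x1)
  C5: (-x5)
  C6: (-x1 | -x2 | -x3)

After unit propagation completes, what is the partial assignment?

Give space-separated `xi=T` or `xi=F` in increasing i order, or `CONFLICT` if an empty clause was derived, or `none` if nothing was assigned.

Answer: x4=T x5=F

Derivation:
unit clause [4] forces x4=T; simplify:
  satisfied 3 clause(s); 3 remain; assigned so far: [4]
unit clause [-5] forces x5=F; simplify:
  satisfied 1 clause(s); 2 remain; assigned so far: [4, 5]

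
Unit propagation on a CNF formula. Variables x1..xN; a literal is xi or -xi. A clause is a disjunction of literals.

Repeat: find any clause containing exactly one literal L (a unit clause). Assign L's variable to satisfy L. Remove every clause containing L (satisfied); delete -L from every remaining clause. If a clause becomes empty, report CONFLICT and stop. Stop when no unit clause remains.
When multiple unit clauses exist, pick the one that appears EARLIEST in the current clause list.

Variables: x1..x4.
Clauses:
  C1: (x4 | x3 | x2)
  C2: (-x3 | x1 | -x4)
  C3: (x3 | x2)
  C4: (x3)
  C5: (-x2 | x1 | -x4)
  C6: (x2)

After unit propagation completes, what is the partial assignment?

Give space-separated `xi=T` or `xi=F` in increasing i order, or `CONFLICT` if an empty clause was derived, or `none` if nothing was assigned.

unit clause [3] forces x3=T; simplify:
  drop -3 from [-3, 1, -4] -> [1, -4]
  satisfied 3 clause(s); 3 remain; assigned so far: [3]
unit clause [2] forces x2=T; simplify:
  drop -2 from [-2, 1, -4] -> [1, -4]
  satisfied 1 clause(s); 2 remain; assigned so far: [2, 3]

Answer: x2=T x3=T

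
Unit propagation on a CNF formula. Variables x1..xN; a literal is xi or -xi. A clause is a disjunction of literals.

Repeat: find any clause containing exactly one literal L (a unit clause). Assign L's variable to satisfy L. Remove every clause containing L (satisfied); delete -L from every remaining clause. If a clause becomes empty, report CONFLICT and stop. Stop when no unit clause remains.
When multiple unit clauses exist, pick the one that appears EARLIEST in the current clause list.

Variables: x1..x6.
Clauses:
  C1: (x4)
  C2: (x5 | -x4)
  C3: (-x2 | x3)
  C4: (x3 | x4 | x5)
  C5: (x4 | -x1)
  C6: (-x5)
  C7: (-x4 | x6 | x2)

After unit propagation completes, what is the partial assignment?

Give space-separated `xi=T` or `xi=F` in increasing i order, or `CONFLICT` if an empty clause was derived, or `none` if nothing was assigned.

unit clause [4] forces x4=T; simplify:
  drop -4 from [5, -4] -> [5]
  drop -4 from [-4, 6, 2] -> [6, 2]
  satisfied 3 clause(s); 4 remain; assigned so far: [4]
unit clause [5] forces x5=T; simplify:
  drop -5 from [-5] -> [] (empty!)
  satisfied 1 clause(s); 3 remain; assigned so far: [4, 5]
CONFLICT (empty clause)

Answer: CONFLICT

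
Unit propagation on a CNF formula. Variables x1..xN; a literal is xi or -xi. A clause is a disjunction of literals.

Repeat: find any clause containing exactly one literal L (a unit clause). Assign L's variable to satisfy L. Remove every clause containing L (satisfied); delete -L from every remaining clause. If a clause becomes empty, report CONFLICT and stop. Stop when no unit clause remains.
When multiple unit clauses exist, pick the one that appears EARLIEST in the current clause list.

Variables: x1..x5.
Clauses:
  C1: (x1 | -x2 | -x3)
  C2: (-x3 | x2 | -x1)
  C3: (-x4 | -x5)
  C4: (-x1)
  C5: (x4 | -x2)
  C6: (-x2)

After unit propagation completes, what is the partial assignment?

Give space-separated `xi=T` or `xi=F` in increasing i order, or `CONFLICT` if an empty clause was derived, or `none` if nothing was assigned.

unit clause [-1] forces x1=F; simplify:
  drop 1 from [1, -2, -3] -> [-2, -3]
  satisfied 2 clause(s); 4 remain; assigned so far: [1]
unit clause [-2] forces x2=F; simplify:
  satisfied 3 clause(s); 1 remain; assigned so far: [1, 2]

Answer: x1=F x2=F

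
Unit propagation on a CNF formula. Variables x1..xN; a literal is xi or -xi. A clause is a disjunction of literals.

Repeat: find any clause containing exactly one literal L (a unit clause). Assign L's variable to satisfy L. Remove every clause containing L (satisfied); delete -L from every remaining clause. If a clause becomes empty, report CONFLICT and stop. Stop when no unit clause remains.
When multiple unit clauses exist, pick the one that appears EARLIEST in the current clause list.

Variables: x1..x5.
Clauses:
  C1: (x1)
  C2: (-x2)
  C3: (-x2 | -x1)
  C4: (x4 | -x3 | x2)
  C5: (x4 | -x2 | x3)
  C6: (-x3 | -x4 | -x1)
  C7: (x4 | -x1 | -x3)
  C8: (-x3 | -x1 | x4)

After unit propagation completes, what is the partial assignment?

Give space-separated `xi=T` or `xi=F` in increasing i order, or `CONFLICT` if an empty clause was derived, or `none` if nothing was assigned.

Answer: x1=T x2=F

Derivation:
unit clause [1] forces x1=T; simplify:
  drop -1 from [-2, -1] -> [-2]
  drop -1 from [-3, -4, -1] -> [-3, -4]
  drop -1 from [4, -1, -3] -> [4, -3]
  drop -1 from [-3, -1, 4] -> [-3, 4]
  satisfied 1 clause(s); 7 remain; assigned so far: [1]
unit clause [-2] forces x2=F; simplify:
  drop 2 from [4, -3, 2] -> [4, -3]
  satisfied 3 clause(s); 4 remain; assigned so far: [1, 2]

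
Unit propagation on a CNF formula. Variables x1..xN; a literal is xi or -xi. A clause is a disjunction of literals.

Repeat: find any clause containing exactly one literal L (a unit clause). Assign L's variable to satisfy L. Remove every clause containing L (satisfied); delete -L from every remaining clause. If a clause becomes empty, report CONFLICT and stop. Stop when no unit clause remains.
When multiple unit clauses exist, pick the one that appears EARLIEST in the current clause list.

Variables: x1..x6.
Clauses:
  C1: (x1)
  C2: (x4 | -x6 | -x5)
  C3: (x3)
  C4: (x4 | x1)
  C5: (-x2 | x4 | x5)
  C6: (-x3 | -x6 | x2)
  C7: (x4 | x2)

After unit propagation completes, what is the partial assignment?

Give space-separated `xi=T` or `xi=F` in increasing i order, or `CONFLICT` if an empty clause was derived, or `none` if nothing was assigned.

Answer: x1=T x3=T

Derivation:
unit clause [1] forces x1=T; simplify:
  satisfied 2 clause(s); 5 remain; assigned so far: [1]
unit clause [3] forces x3=T; simplify:
  drop -3 from [-3, -6, 2] -> [-6, 2]
  satisfied 1 clause(s); 4 remain; assigned so far: [1, 3]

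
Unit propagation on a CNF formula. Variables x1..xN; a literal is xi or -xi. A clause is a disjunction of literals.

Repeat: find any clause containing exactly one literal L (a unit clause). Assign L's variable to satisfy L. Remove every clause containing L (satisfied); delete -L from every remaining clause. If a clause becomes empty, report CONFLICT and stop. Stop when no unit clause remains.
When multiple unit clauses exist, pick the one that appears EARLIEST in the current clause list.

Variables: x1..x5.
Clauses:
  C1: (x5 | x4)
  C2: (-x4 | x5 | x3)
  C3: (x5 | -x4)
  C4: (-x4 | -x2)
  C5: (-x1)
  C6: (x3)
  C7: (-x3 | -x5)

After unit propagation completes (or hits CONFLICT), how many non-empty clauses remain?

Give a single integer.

unit clause [-1] forces x1=F; simplify:
  satisfied 1 clause(s); 6 remain; assigned so far: [1]
unit clause [3] forces x3=T; simplify:
  drop -3 from [-3, -5] -> [-5]
  satisfied 2 clause(s); 4 remain; assigned so far: [1, 3]
unit clause [-5] forces x5=F; simplify:
  drop 5 from [5, 4] -> [4]
  drop 5 from [5, -4] -> [-4]
  satisfied 1 clause(s); 3 remain; assigned so far: [1, 3, 5]
unit clause [4] forces x4=T; simplify:
  drop -4 from [-4] -> [] (empty!)
  drop -4 from [-4, -2] -> [-2]
  satisfied 1 clause(s); 2 remain; assigned so far: [1, 3, 4, 5]
CONFLICT (empty clause)

Answer: 1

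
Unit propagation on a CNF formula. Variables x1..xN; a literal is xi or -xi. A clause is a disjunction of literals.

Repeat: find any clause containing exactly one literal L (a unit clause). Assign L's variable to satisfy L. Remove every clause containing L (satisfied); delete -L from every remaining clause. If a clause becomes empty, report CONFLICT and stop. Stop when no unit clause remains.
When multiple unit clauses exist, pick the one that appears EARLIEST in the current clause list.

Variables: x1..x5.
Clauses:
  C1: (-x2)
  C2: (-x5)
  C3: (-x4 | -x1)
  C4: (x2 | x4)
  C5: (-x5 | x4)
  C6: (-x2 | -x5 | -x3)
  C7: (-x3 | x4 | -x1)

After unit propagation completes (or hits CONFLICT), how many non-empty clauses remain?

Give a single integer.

Answer: 0

Derivation:
unit clause [-2] forces x2=F; simplify:
  drop 2 from [2, 4] -> [4]
  satisfied 2 clause(s); 5 remain; assigned so far: [2]
unit clause [-5] forces x5=F; simplify:
  satisfied 2 clause(s); 3 remain; assigned so far: [2, 5]
unit clause [4] forces x4=T; simplify:
  drop -4 from [-4, -1] -> [-1]
  satisfied 2 clause(s); 1 remain; assigned so far: [2, 4, 5]
unit clause [-1] forces x1=F; simplify:
  satisfied 1 clause(s); 0 remain; assigned so far: [1, 2, 4, 5]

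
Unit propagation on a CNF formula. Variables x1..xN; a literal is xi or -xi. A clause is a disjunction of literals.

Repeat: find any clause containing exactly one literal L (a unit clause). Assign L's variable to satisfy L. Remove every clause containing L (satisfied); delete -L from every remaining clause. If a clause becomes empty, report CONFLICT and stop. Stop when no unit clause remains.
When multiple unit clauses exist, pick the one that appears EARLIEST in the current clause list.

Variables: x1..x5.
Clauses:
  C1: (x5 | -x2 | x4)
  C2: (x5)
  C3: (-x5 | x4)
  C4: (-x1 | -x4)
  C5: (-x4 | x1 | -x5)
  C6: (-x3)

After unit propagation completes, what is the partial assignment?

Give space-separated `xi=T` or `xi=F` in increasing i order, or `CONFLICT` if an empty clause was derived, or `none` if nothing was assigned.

Answer: CONFLICT

Derivation:
unit clause [5] forces x5=T; simplify:
  drop -5 from [-5, 4] -> [4]
  drop -5 from [-4, 1, -5] -> [-4, 1]
  satisfied 2 clause(s); 4 remain; assigned so far: [5]
unit clause [4] forces x4=T; simplify:
  drop -4 from [-1, -4] -> [-1]
  drop -4 from [-4, 1] -> [1]
  satisfied 1 clause(s); 3 remain; assigned so far: [4, 5]
unit clause [-1] forces x1=F; simplify:
  drop 1 from [1] -> [] (empty!)
  satisfied 1 clause(s); 2 remain; assigned so far: [1, 4, 5]
CONFLICT (empty clause)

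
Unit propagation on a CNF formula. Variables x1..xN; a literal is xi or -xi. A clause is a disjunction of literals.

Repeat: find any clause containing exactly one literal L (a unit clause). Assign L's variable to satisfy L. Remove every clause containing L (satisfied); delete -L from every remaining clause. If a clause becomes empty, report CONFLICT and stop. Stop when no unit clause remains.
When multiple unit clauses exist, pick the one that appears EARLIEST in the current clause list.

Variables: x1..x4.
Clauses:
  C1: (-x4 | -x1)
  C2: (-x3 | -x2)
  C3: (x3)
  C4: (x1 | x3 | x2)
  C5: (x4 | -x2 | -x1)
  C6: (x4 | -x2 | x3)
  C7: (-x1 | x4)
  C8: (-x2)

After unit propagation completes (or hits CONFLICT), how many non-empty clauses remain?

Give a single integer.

unit clause [3] forces x3=T; simplify:
  drop -3 from [-3, -2] -> [-2]
  satisfied 3 clause(s); 5 remain; assigned so far: [3]
unit clause [-2] forces x2=F; simplify:
  satisfied 3 clause(s); 2 remain; assigned so far: [2, 3]

Answer: 2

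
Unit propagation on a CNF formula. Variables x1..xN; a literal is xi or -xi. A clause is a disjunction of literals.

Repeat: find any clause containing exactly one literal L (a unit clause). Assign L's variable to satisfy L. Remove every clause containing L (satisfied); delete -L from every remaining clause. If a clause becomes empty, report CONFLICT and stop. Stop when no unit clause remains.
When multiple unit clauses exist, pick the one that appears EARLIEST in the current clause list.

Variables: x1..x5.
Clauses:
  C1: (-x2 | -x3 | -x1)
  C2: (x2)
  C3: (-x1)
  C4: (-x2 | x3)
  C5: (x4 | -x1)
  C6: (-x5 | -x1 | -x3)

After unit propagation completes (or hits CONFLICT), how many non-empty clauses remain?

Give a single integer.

Answer: 0

Derivation:
unit clause [2] forces x2=T; simplify:
  drop -2 from [-2, -3, -1] -> [-3, -1]
  drop -2 from [-2, 3] -> [3]
  satisfied 1 clause(s); 5 remain; assigned so far: [2]
unit clause [-1] forces x1=F; simplify:
  satisfied 4 clause(s); 1 remain; assigned so far: [1, 2]
unit clause [3] forces x3=T; simplify:
  satisfied 1 clause(s); 0 remain; assigned so far: [1, 2, 3]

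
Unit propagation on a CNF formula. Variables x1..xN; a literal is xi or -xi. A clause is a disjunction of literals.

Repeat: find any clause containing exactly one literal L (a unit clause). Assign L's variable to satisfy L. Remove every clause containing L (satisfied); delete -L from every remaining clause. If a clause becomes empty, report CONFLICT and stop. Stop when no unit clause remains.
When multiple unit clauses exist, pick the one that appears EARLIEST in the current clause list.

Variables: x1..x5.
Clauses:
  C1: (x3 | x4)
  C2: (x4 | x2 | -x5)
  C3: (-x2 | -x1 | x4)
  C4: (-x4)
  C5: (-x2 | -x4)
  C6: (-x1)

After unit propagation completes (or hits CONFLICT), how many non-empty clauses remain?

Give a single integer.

Answer: 1

Derivation:
unit clause [-4] forces x4=F; simplify:
  drop 4 from [3, 4] -> [3]
  drop 4 from [4, 2, -5] -> [2, -5]
  drop 4 from [-2, -1, 4] -> [-2, -1]
  satisfied 2 clause(s); 4 remain; assigned so far: [4]
unit clause [3] forces x3=T; simplify:
  satisfied 1 clause(s); 3 remain; assigned so far: [3, 4]
unit clause [-1] forces x1=F; simplify:
  satisfied 2 clause(s); 1 remain; assigned so far: [1, 3, 4]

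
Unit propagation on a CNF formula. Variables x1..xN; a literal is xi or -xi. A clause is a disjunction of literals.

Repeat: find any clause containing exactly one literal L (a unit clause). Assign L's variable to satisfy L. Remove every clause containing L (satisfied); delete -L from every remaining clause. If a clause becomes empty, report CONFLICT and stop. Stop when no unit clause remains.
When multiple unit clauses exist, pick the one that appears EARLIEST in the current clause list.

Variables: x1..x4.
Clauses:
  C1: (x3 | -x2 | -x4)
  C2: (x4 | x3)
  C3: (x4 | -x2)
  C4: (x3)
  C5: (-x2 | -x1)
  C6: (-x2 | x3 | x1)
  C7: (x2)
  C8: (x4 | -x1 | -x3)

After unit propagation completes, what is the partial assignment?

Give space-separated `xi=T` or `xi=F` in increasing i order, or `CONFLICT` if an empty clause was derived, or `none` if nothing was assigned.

unit clause [3] forces x3=T; simplify:
  drop -3 from [4, -1, -3] -> [4, -1]
  satisfied 4 clause(s); 4 remain; assigned so far: [3]
unit clause [2] forces x2=T; simplify:
  drop -2 from [4, -2] -> [4]
  drop -2 from [-2, -1] -> [-1]
  satisfied 1 clause(s); 3 remain; assigned so far: [2, 3]
unit clause [4] forces x4=T; simplify:
  satisfied 2 clause(s); 1 remain; assigned so far: [2, 3, 4]
unit clause [-1] forces x1=F; simplify:
  satisfied 1 clause(s); 0 remain; assigned so far: [1, 2, 3, 4]

Answer: x1=F x2=T x3=T x4=T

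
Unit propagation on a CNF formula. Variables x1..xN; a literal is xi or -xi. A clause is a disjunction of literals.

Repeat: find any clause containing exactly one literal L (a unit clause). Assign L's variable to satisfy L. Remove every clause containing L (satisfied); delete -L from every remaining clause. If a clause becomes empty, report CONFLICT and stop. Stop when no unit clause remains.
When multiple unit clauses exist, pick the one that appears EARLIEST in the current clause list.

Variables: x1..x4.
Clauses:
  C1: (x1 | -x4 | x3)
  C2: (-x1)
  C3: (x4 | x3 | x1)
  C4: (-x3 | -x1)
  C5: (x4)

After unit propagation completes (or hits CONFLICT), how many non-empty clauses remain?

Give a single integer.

Answer: 0

Derivation:
unit clause [-1] forces x1=F; simplify:
  drop 1 from [1, -4, 3] -> [-4, 3]
  drop 1 from [4, 3, 1] -> [4, 3]
  satisfied 2 clause(s); 3 remain; assigned so far: [1]
unit clause [4] forces x4=T; simplify:
  drop -4 from [-4, 3] -> [3]
  satisfied 2 clause(s); 1 remain; assigned so far: [1, 4]
unit clause [3] forces x3=T; simplify:
  satisfied 1 clause(s); 0 remain; assigned so far: [1, 3, 4]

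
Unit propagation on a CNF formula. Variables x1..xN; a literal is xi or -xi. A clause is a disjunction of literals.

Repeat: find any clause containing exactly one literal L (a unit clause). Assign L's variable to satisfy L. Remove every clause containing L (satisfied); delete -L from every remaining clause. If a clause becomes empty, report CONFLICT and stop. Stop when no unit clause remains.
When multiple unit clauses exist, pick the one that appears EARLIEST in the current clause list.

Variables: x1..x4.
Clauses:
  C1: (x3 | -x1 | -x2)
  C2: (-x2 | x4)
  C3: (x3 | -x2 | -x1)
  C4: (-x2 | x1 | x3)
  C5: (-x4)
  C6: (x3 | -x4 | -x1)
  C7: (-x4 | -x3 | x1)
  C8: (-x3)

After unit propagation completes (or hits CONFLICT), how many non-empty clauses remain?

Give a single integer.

Answer: 0

Derivation:
unit clause [-4] forces x4=F; simplify:
  drop 4 from [-2, 4] -> [-2]
  satisfied 3 clause(s); 5 remain; assigned so far: [4]
unit clause [-2] forces x2=F; simplify:
  satisfied 4 clause(s); 1 remain; assigned so far: [2, 4]
unit clause [-3] forces x3=F; simplify:
  satisfied 1 clause(s); 0 remain; assigned so far: [2, 3, 4]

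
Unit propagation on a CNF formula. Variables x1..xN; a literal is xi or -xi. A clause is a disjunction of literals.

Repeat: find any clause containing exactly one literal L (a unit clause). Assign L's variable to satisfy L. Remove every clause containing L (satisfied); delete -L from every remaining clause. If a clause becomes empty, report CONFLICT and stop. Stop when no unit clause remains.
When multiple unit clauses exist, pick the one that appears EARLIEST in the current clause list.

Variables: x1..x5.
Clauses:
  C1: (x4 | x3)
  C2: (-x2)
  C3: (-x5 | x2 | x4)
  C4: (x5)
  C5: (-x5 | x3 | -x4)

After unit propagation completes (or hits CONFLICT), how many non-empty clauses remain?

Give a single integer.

unit clause [-2] forces x2=F; simplify:
  drop 2 from [-5, 2, 4] -> [-5, 4]
  satisfied 1 clause(s); 4 remain; assigned so far: [2]
unit clause [5] forces x5=T; simplify:
  drop -5 from [-5, 4] -> [4]
  drop -5 from [-5, 3, -4] -> [3, -4]
  satisfied 1 clause(s); 3 remain; assigned so far: [2, 5]
unit clause [4] forces x4=T; simplify:
  drop -4 from [3, -4] -> [3]
  satisfied 2 clause(s); 1 remain; assigned so far: [2, 4, 5]
unit clause [3] forces x3=T; simplify:
  satisfied 1 clause(s); 0 remain; assigned so far: [2, 3, 4, 5]

Answer: 0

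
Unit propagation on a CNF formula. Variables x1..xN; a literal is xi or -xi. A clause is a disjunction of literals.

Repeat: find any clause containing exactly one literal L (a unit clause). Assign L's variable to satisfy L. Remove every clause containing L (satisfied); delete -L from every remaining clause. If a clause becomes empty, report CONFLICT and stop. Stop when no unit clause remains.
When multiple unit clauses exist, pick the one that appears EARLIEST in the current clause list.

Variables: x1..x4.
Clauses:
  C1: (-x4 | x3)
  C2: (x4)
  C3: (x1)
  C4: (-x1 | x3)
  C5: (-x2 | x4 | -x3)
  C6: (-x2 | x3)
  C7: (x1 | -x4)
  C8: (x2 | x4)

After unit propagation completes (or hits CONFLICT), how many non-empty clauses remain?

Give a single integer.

Answer: 0

Derivation:
unit clause [4] forces x4=T; simplify:
  drop -4 from [-4, 3] -> [3]
  drop -4 from [1, -4] -> [1]
  satisfied 3 clause(s); 5 remain; assigned so far: [4]
unit clause [3] forces x3=T; simplify:
  satisfied 3 clause(s); 2 remain; assigned so far: [3, 4]
unit clause [1] forces x1=T; simplify:
  satisfied 2 clause(s); 0 remain; assigned so far: [1, 3, 4]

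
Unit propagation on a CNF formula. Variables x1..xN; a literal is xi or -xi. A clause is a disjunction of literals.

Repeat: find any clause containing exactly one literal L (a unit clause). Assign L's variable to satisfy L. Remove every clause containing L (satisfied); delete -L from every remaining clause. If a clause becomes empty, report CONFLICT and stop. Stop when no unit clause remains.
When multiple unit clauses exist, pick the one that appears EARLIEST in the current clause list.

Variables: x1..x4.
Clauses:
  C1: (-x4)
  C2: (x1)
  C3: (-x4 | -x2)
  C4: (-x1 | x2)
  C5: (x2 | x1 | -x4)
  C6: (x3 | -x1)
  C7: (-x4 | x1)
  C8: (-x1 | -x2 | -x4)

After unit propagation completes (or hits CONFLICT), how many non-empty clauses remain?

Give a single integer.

unit clause [-4] forces x4=F; simplify:
  satisfied 5 clause(s); 3 remain; assigned so far: [4]
unit clause [1] forces x1=T; simplify:
  drop -1 from [-1, 2] -> [2]
  drop -1 from [3, -1] -> [3]
  satisfied 1 clause(s); 2 remain; assigned so far: [1, 4]
unit clause [2] forces x2=T; simplify:
  satisfied 1 clause(s); 1 remain; assigned so far: [1, 2, 4]
unit clause [3] forces x3=T; simplify:
  satisfied 1 clause(s); 0 remain; assigned so far: [1, 2, 3, 4]

Answer: 0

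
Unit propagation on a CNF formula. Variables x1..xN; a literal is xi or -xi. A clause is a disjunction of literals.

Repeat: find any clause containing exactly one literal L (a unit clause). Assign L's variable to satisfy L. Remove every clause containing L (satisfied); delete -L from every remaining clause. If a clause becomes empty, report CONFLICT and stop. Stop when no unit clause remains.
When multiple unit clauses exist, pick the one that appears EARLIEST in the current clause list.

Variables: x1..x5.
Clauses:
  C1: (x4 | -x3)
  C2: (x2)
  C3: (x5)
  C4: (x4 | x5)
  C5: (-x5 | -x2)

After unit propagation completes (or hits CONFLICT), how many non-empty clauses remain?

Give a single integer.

Answer: 1

Derivation:
unit clause [2] forces x2=T; simplify:
  drop -2 from [-5, -2] -> [-5]
  satisfied 1 clause(s); 4 remain; assigned so far: [2]
unit clause [5] forces x5=T; simplify:
  drop -5 from [-5] -> [] (empty!)
  satisfied 2 clause(s); 2 remain; assigned so far: [2, 5]
CONFLICT (empty clause)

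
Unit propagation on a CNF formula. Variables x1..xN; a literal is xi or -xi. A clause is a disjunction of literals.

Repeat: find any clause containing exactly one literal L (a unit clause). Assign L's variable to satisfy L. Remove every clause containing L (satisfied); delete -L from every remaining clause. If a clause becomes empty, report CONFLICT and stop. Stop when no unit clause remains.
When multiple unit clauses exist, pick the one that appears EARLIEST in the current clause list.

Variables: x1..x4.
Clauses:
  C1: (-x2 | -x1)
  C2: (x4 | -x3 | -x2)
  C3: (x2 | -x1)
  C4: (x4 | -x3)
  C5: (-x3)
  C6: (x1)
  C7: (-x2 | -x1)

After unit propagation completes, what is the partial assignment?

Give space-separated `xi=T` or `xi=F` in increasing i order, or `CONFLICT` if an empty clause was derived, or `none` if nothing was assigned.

Answer: CONFLICT

Derivation:
unit clause [-3] forces x3=F; simplify:
  satisfied 3 clause(s); 4 remain; assigned so far: [3]
unit clause [1] forces x1=T; simplify:
  drop -1 from [-2, -1] -> [-2]
  drop -1 from [2, -1] -> [2]
  drop -1 from [-2, -1] -> [-2]
  satisfied 1 clause(s); 3 remain; assigned so far: [1, 3]
unit clause [-2] forces x2=F; simplify:
  drop 2 from [2] -> [] (empty!)
  satisfied 2 clause(s); 1 remain; assigned so far: [1, 2, 3]
CONFLICT (empty clause)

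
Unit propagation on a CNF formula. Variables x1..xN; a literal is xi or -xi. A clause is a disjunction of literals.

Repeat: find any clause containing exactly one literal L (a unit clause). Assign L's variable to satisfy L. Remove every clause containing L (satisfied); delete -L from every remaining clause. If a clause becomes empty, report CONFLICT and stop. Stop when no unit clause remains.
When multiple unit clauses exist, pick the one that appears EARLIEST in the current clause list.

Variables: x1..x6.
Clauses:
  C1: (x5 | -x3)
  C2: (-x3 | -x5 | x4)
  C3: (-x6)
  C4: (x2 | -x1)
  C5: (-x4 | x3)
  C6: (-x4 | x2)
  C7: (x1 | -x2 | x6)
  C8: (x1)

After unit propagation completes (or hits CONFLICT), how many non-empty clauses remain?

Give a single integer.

Answer: 3

Derivation:
unit clause [-6] forces x6=F; simplify:
  drop 6 from [1, -2, 6] -> [1, -2]
  satisfied 1 clause(s); 7 remain; assigned so far: [6]
unit clause [1] forces x1=T; simplify:
  drop -1 from [2, -1] -> [2]
  satisfied 2 clause(s); 5 remain; assigned so far: [1, 6]
unit clause [2] forces x2=T; simplify:
  satisfied 2 clause(s); 3 remain; assigned so far: [1, 2, 6]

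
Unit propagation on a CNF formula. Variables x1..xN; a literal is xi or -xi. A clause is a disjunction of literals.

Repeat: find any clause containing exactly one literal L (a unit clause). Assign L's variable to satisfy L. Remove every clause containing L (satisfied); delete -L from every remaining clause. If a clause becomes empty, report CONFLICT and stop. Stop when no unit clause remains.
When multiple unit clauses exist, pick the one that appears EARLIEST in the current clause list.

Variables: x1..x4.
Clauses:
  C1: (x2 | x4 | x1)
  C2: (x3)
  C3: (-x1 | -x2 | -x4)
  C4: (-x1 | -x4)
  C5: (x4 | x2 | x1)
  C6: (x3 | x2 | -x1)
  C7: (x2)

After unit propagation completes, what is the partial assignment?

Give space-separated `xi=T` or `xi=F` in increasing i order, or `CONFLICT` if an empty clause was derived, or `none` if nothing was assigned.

Answer: x2=T x3=T

Derivation:
unit clause [3] forces x3=T; simplify:
  satisfied 2 clause(s); 5 remain; assigned so far: [3]
unit clause [2] forces x2=T; simplify:
  drop -2 from [-1, -2, -4] -> [-1, -4]
  satisfied 3 clause(s); 2 remain; assigned so far: [2, 3]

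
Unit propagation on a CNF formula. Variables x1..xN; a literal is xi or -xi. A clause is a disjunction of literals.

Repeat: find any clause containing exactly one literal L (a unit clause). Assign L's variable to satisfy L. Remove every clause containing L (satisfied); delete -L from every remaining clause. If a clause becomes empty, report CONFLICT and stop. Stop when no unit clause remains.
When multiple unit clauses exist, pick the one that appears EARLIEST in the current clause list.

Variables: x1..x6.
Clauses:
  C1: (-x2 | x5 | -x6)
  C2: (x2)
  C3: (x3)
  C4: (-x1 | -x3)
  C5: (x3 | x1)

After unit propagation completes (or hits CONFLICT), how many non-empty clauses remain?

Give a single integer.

unit clause [2] forces x2=T; simplify:
  drop -2 from [-2, 5, -6] -> [5, -6]
  satisfied 1 clause(s); 4 remain; assigned so far: [2]
unit clause [3] forces x3=T; simplify:
  drop -3 from [-1, -3] -> [-1]
  satisfied 2 clause(s); 2 remain; assigned so far: [2, 3]
unit clause [-1] forces x1=F; simplify:
  satisfied 1 clause(s); 1 remain; assigned so far: [1, 2, 3]

Answer: 1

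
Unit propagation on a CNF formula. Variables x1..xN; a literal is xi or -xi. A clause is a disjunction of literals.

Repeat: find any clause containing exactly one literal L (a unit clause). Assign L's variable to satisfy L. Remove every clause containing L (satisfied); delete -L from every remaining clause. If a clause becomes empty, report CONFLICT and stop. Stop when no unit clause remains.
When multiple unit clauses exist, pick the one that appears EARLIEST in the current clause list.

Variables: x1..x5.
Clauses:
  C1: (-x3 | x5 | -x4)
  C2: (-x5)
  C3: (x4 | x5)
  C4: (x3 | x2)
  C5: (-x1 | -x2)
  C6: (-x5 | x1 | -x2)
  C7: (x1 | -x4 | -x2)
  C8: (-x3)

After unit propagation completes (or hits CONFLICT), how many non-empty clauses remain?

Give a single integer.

unit clause [-5] forces x5=F; simplify:
  drop 5 from [-3, 5, -4] -> [-3, -4]
  drop 5 from [4, 5] -> [4]
  satisfied 2 clause(s); 6 remain; assigned so far: [5]
unit clause [4] forces x4=T; simplify:
  drop -4 from [-3, -4] -> [-3]
  drop -4 from [1, -4, -2] -> [1, -2]
  satisfied 1 clause(s); 5 remain; assigned so far: [4, 5]
unit clause [-3] forces x3=F; simplify:
  drop 3 from [3, 2] -> [2]
  satisfied 2 clause(s); 3 remain; assigned so far: [3, 4, 5]
unit clause [2] forces x2=T; simplify:
  drop -2 from [-1, -2] -> [-1]
  drop -2 from [1, -2] -> [1]
  satisfied 1 clause(s); 2 remain; assigned so far: [2, 3, 4, 5]
unit clause [-1] forces x1=F; simplify:
  drop 1 from [1] -> [] (empty!)
  satisfied 1 clause(s); 1 remain; assigned so far: [1, 2, 3, 4, 5]
CONFLICT (empty clause)

Answer: 0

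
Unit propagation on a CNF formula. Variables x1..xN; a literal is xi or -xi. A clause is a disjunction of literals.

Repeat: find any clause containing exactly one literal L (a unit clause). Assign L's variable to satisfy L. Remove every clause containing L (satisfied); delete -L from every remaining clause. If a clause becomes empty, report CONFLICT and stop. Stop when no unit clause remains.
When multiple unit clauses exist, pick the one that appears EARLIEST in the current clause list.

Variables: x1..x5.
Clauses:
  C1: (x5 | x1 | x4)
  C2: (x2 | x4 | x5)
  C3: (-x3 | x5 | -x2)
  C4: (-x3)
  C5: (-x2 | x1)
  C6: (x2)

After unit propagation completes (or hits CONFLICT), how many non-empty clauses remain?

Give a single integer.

Answer: 0

Derivation:
unit clause [-3] forces x3=F; simplify:
  satisfied 2 clause(s); 4 remain; assigned so far: [3]
unit clause [2] forces x2=T; simplify:
  drop -2 from [-2, 1] -> [1]
  satisfied 2 clause(s); 2 remain; assigned so far: [2, 3]
unit clause [1] forces x1=T; simplify:
  satisfied 2 clause(s); 0 remain; assigned so far: [1, 2, 3]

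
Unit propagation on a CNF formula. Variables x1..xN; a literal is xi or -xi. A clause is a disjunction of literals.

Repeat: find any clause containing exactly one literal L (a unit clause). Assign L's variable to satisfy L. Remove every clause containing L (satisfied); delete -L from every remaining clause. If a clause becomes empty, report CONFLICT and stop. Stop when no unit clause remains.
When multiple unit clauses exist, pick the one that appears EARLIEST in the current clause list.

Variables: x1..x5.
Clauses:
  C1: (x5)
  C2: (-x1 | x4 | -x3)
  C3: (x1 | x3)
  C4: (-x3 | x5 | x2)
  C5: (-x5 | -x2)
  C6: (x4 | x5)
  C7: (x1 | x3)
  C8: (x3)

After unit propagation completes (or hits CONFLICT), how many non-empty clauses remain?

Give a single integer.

Answer: 1

Derivation:
unit clause [5] forces x5=T; simplify:
  drop -5 from [-5, -2] -> [-2]
  satisfied 3 clause(s); 5 remain; assigned so far: [5]
unit clause [-2] forces x2=F; simplify:
  satisfied 1 clause(s); 4 remain; assigned so far: [2, 5]
unit clause [3] forces x3=T; simplify:
  drop -3 from [-1, 4, -3] -> [-1, 4]
  satisfied 3 clause(s); 1 remain; assigned so far: [2, 3, 5]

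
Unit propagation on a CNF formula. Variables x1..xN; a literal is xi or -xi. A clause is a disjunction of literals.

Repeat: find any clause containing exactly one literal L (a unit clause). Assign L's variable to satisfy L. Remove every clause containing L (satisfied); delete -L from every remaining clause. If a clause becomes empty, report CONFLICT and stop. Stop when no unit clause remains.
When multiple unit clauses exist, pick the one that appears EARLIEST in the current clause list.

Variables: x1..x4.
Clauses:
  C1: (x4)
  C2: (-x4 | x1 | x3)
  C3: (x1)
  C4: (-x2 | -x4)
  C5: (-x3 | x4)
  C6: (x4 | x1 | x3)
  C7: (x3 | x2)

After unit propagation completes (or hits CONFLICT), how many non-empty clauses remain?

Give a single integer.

unit clause [4] forces x4=T; simplify:
  drop -4 from [-4, 1, 3] -> [1, 3]
  drop -4 from [-2, -4] -> [-2]
  satisfied 3 clause(s); 4 remain; assigned so far: [4]
unit clause [1] forces x1=T; simplify:
  satisfied 2 clause(s); 2 remain; assigned so far: [1, 4]
unit clause [-2] forces x2=F; simplify:
  drop 2 from [3, 2] -> [3]
  satisfied 1 clause(s); 1 remain; assigned so far: [1, 2, 4]
unit clause [3] forces x3=T; simplify:
  satisfied 1 clause(s); 0 remain; assigned so far: [1, 2, 3, 4]

Answer: 0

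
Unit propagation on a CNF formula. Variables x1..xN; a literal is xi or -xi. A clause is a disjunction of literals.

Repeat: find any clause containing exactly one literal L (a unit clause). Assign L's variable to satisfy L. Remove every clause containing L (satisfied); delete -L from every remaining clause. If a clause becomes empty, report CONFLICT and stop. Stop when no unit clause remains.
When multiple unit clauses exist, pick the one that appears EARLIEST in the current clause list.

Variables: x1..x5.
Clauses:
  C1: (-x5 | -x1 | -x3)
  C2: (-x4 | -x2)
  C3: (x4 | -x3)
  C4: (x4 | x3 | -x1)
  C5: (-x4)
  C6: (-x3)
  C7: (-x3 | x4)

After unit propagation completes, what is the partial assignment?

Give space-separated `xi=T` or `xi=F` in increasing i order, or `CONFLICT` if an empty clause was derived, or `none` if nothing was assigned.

unit clause [-4] forces x4=F; simplify:
  drop 4 from [4, -3] -> [-3]
  drop 4 from [4, 3, -1] -> [3, -1]
  drop 4 from [-3, 4] -> [-3]
  satisfied 2 clause(s); 5 remain; assigned so far: [4]
unit clause [-3] forces x3=F; simplify:
  drop 3 from [3, -1] -> [-1]
  satisfied 4 clause(s); 1 remain; assigned so far: [3, 4]
unit clause [-1] forces x1=F; simplify:
  satisfied 1 clause(s); 0 remain; assigned so far: [1, 3, 4]

Answer: x1=F x3=F x4=F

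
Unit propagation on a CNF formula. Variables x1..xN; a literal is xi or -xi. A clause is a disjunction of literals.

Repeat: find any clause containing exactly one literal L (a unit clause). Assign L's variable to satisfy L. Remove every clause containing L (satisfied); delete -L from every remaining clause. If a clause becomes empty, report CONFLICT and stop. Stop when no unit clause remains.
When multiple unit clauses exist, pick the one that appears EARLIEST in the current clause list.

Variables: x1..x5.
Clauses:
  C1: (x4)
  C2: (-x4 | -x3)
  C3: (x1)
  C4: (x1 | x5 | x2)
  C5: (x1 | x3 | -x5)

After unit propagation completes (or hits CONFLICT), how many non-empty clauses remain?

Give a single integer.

unit clause [4] forces x4=T; simplify:
  drop -4 from [-4, -3] -> [-3]
  satisfied 1 clause(s); 4 remain; assigned so far: [4]
unit clause [-3] forces x3=F; simplify:
  drop 3 from [1, 3, -5] -> [1, -5]
  satisfied 1 clause(s); 3 remain; assigned so far: [3, 4]
unit clause [1] forces x1=T; simplify:
  satisfied 3 clause(s); 0 remain; assigned so far: [1, 3, 4]

Answer: 0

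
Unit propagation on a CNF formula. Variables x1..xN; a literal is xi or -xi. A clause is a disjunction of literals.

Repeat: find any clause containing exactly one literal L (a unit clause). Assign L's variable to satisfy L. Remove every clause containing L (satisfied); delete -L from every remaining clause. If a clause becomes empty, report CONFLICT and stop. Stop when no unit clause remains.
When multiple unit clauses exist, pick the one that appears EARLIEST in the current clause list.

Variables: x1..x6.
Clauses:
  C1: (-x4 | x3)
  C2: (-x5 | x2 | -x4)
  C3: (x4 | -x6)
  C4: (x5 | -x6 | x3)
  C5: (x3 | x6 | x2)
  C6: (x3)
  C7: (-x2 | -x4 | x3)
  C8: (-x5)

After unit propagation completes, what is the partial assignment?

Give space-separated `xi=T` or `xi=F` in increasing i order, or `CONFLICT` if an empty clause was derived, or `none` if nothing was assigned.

Answer: x3=T x5=F

Derivation:
unit clause [3] forces x3=T; simplify:
  satisfied 5 clause(s); 3 remain; assigned so far: [3]
unit clause [-5] forces x5=F; simplify:
  satisfied 2 clause(s); 1 remain; assigned so far: [3, 5]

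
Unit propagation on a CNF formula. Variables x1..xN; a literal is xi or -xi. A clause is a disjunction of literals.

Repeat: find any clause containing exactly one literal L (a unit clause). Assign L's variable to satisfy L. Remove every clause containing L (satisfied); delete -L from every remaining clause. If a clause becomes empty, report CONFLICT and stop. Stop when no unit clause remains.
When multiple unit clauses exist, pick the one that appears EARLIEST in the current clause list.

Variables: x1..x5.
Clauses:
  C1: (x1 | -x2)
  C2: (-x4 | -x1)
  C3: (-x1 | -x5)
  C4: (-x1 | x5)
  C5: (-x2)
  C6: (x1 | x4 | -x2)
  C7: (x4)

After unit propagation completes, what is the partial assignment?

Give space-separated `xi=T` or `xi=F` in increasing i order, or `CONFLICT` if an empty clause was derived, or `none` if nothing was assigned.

Answer: x1=F x2=F x4=T

Derivation:
unit clause [-2] forces x2=F; simplify:
  satisfied 3 clause(s); 4 remain; assigned so far: [2]
unit clause [4] forces x4=T; simplify:
  drop -4 from [-4, -1] -> [-1]
  satisfied 1 clause(s); 3 remain; assigned so far: [2, 4]
unit clause [-1] forces x1=F; simplify:
  satisfied 3 clause(s); 0 remain; assigned so far: [1, 2, 4]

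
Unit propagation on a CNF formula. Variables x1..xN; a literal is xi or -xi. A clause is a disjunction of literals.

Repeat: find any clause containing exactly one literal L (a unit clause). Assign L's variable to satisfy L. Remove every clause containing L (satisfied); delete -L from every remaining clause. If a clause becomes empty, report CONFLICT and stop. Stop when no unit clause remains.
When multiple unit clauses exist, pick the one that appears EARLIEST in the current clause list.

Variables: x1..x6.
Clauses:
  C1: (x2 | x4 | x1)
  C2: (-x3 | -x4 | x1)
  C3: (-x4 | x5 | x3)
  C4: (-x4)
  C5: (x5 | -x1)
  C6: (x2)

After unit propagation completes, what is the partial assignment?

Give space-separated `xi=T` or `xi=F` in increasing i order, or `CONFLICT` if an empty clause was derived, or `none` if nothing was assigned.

Answer: x2=T x4=F

Derivation:
unit clause [-4] forces x4=F; simplify:
  drop 4 from [2, 4, 1] -> [2, 1]
  satisfied 3 clause(s); 3 remain; assigned so far: [4]
unit clause [2] forces x2=T; simplify:
  satisfied 2 clause(s); 1 remain; assigned so far: [2, 4]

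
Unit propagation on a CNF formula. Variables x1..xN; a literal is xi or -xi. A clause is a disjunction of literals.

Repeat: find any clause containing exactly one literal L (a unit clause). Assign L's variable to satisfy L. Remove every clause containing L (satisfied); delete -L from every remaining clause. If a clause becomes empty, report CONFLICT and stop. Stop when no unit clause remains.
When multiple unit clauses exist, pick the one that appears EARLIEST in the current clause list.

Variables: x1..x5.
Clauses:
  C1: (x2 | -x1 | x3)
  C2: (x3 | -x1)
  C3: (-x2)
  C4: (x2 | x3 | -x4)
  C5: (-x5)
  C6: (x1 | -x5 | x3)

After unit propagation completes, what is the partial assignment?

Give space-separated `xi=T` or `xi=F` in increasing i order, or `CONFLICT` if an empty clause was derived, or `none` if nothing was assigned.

unit clause [-2] forces x2=F; simplify:
  drop 2 from [2, -1, 3] -> [-1, 3]
  drop 2 from [2, 3, -4] -> [3, -4]
  satisfied 1 clause(s); 5 remain; assigned so far: [2]
unit clause [-5] forces x5=F; simplify:
  satisfied 2 clause(s); 3 remain; assigned so far: [2, 5]

Answer: x2=F x5=F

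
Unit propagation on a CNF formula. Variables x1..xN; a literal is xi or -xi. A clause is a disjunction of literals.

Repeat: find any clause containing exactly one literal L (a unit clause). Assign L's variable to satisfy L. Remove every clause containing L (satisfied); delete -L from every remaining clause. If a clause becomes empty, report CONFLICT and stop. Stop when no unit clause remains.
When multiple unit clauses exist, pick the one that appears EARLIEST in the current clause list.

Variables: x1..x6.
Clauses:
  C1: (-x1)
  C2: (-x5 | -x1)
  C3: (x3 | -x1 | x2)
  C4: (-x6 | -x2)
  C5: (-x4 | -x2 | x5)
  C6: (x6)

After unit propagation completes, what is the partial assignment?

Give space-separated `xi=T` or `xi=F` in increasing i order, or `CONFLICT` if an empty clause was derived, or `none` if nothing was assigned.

Answer: x1=F x2=F x6=T

Derivation:
unit clause [-1] forces x1=F; simplify:
  satisfied 3 clause(s); 3 remain; assigned so far: [1]
unit clause [6] forces x6=T; simplify:
  drop -6 from [-6, -2] -> [-2]
  satisfied 1 clause(s); 2 remain; assigned so far: [1, 6]
unit clause [-2] forces x2=F; simplify:
  satisfied 2 clause(s); 0 remain; assigned so far: [1, 2, 6]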